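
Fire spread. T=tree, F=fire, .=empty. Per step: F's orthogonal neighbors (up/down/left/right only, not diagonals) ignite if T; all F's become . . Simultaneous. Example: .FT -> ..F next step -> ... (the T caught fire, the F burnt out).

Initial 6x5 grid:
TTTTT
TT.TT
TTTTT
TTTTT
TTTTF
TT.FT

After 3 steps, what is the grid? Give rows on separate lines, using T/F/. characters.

Step 1: 3 trees catch fire, 2 burn out
  TTTTT
  TT.TT
  TTTTT
  TTTTF
  TTTF.
  TT..F
Step 2: 3 trees catch fire, 3 burn out
  TTTTT
  TT.TT
  TTTTF
  TTTF.
  TTF..
  TT...
Step 3: 4 trees catch fire, 3 burn out
  TTTTT
  TT.TF
  TTTF.
  TTF..
  TF...
  TT...

TTTTT
TT.TF
TTTF.
TTF..
TF...
TT...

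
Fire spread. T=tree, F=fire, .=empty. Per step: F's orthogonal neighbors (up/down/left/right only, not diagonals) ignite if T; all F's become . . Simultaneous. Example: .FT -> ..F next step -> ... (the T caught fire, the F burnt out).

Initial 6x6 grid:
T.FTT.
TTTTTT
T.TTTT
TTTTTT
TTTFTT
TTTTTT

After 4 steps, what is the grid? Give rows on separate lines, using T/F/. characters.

Step 1: 6 trees catch fire, 2 burn out
  T..FT.
  TTFTTT
  T.TTTT
  TTTFTT
  TTF.FT
  TTTFTT
Step 2: 11 trees catch fire, 6 burn out
  T...F.
  TF.FTT
  T.FFTT
  TTF.FT
  TF...F
  TTF.FT
Step 3: 8 trees catch fire, 11 burn out
  T.....
  F...FT
  T...FT
  TF...F
  F.....
  TF...F
Step 4: 6 trees catch fire, 8 burn out
  F.....
  .....F
  F....F
  F.....
  ......
  F.....

F.....
.....F
F....F
F.....
......
F.....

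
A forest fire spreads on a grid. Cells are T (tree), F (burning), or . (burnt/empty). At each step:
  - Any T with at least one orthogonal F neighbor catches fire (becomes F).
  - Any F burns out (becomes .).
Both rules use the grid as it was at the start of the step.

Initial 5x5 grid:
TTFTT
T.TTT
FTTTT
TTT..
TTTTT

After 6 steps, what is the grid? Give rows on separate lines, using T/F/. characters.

Step 1: 6 trees catch fire, 2 burn out
  TF.FT
  F.FTT
  .FTTT
  FTT..
  TTTTT
Step 2: 6 trees catch fire, 6 burn out
  F...F
  ...FT
  ..FTT
  .FT..
  FTTTT
Step 3: 4 trees catch fire, 6 burn out
  .....
  ....F
  ...FT
  ..F..
  .FTTT
Step 4: 2 trees catch fire, 4 burn out
  .....
  .....
  ....F
  .....
  ..FTT
Step 5: 1 trees catch fire, 2 burn out
  .....
  .....
  .....
  .....
  ...FT
Step 6: 1 trees catch fire, 1 burn out
  .....
  .....
  .....
  .....
  ....F

.....
.....
.....
.....
....F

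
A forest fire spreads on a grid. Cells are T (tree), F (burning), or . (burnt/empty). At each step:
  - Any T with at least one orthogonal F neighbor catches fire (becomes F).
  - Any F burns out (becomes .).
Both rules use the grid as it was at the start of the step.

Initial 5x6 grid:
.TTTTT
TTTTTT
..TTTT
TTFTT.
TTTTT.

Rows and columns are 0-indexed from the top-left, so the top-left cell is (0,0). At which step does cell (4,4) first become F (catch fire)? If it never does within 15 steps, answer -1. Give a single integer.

Step 1: cell (4,4)='T' (+4 fires, +1 burnt)
Step 2: cell (4,4)='T' (+6 fires, +4 burnt)
Step 3: cell (4,4)='F' (+6 fires, +6 burnt)
  -> target ignites at step 3
Step 4: cell (4,4)='.' (+5 fires, +6 burnt)
Step 5: cell (4,4)='.' (+2 fires, +5 burnt)
Step 6: cell (4,4)='.' (+1 fires, +2 burnt)
Step 7: cell (4,4)='.' (+0 fires, +1 burnt)
  fire out at step 7

3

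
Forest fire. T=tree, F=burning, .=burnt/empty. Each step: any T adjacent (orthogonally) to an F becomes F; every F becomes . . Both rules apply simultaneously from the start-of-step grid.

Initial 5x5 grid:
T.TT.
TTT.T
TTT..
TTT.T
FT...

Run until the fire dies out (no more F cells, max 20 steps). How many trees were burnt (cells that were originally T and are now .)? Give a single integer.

Step 1: +2 fires, +1 burnt (F count now 2)
Step 2: +2 fires, +2 burnt (F count now 2)
Step 3: +3 fires, +2 burnt (F count now 3)
Step 4: +3 fires, +3 burnt (F count now 3)
Step 5: +1 fires, +3 burnt (F count now 1)
Step 6: +1 fires, +1 burnt (F count now 1)
Step 7: +1 fires, +1 burnt (F count now 1)
Step 8: +0 fires, +1 burnt (F count now 0)
Fire out after step 8
Initially T: 15, now '.': 23
Total burnt (originally-T cells now '.'): 13

Answer: 13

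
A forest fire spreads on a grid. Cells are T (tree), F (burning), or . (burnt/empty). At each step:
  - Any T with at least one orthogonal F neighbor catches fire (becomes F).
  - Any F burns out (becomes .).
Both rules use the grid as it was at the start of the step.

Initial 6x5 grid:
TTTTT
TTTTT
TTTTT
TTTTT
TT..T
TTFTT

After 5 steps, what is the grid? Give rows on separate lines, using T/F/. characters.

Step 1: 2 trees catch fire, 1 burn out
  TTTTT
  TTTTT
  TTTTT
  TTTTT
  TT..T
  TF.FT
Step 2: 3 trees catch fire, 2 burn out
  TTTTT
  TTTTT
  TTTTT
  TTTTT
  TF..T
  F...F
Step 3: 3 trees catch fire, 3 burn out
  TTTTT
  TTTTT
  TTTTT
  TFTTT
  F...F
  .....
Step 4: 4 trees catch fire, 3 burn out
  TTTTT
  TTTTT
  TFTTT
  F.FTF
  .....
  .....
Step 5: 5 trees catch fire, 4 burn out
  TTTTT
  TFTTT
  F.FTF
  ...F.
  .....
  .....

TTTTT
TFTTT
F.FTF
...F.
.....
.....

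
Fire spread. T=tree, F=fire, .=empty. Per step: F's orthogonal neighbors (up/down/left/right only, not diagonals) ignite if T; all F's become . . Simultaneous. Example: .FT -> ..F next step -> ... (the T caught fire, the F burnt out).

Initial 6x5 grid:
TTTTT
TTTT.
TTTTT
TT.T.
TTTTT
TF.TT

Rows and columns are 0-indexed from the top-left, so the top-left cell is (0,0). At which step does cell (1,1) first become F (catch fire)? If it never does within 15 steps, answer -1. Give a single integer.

Step 1: cell (1,1)='T' (+2 fires, +1 burnt)
Step 2: cell (1,1)='T' (+3 fires, +2 burnt)
Step 3: cell (1,1)='T' (+3 fires, +3 burnt)
Step 4: cell (1,1)='F' (+6 fires, +3 burnt)
  -> target ignites at step 4
Step 5: cell (1,1)='.' (+5 fires, +6 burnt)
Step 6: cell (1,1)='.' (+4 fires, +5 burnt)
Step 7: cell (1,1)='.' (+1 fires, +4 burnt)
Step 8: cell (1,1)='.' (+1 fires, +1 burnt)
Step 9: cell (1,1)='.' (+0 fires, +1 burnt)
  fire out at step 9

4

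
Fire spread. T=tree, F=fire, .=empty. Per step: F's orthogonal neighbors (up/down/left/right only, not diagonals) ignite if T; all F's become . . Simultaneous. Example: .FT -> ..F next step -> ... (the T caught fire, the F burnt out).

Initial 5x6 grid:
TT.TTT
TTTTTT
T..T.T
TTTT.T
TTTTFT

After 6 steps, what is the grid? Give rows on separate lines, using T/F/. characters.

Step 1: 2 trees catch fire, 1 burn out
  TT.TTT
  TTTTTT
  T..T.T
  TTTT.T
  TTTF.F
Step 2: 3 trees catch fire, 2 burn out
  TT.TTT
  TTTTTT
  T..T.T
  TTTF.F
  TTF...
Step 3: 4 trees catch fire, 3 burn out
  TT.TTT
  TTTTTT
  T..F.F
  TTF...
  TF....
Step 4: 4 trees catch fire, 4 burn out
  TT.TTT
  TTTFTF
  T.....
  TF....
  F.....
Step 5: 5 trees catch fire, 4 burn out
  TT.FTF
  TTF.F.
  T.....
  F.....
  ......
Step 6: 3 trees catch fire, 5 burn out
  TT..F.
  TF....
  F.....
  ......
  ......

TT..F.
TF....
F.....
......
......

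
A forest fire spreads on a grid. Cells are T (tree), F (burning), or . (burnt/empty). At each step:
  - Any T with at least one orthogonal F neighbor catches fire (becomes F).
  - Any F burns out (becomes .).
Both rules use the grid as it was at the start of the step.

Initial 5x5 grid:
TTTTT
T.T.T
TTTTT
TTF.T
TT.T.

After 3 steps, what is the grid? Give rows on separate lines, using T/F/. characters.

Step 1: 2 trees catch fire, 1 burn out
  TTTTT
  T.T.T
  TTFTT
  TF..T
  TT.T.
Step 2: 5 trees catch fire, 2 burn out
  TTTTT
  T.F.T
  TF.FT
  F...T
  TF.T.
Step 3: 4 trees catch fire, 5 burn out
  TTFTT
  T...T
  F...F
  ....T
  F..T.

TTFTT
T...T
F...F
....T
F..T.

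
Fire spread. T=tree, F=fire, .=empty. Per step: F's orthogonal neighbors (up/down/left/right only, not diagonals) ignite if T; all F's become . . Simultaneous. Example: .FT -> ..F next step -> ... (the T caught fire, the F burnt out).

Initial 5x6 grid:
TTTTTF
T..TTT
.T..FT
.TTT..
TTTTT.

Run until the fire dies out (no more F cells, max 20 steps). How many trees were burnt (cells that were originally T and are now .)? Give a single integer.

Answer: 10

Derivation:
Step 1: +4 fires, +2 burnt (F count now 4)
Step 2: +2 fires, +4 burnt (F count now 2)
Step 3: +1 fires, +2 burnt (F count now 1)
Step 4: +1 fires, +1 burnt (F count now 1)
Step 5: +1 fires, +1 burnt (F count now 1)
Step 6: +1 fires, +1 burnt (F count now 1)
Step 7: +0 fires, +1 burnt (F count now 0)
Fire out after step 7
Initially T: 19, now '.': 21
Total burnt (originally-T cells now '.'): 10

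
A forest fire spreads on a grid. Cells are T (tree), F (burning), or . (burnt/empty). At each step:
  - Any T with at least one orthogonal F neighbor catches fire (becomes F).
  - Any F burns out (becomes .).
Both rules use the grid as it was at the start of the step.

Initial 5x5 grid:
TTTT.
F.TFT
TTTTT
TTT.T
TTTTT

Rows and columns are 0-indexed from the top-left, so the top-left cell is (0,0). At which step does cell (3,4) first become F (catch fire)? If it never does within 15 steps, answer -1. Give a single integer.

Step 1: cell (3,4)='T' (+6 fires, +2 burnt)
Step 2: cell (3,4)='T' (+6 fires, +6 burnt)
Step 3: cell (3,4)='F' (+4 fires, +6 burnt)
  -> target ignites at step 3
Step 4: cell (3,4)='.' (+3 fires, +4 burnt)
Step 5: cell (3,4)='.' (+1 fires, +3 burnt)
Step 6: cell (3,4)='.' (+0 fires, +1 burnt)
  fire out at step 6

3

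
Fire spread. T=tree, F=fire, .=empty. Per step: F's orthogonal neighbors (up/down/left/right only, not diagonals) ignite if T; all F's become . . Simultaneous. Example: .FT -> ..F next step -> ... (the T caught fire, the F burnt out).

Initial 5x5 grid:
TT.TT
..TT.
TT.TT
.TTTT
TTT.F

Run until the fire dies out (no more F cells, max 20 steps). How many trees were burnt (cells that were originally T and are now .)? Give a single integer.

Step 1: +1 fires, +1 burnt (F count now 1)
Step 2: +2 fires, +1 burnt (F count now 2)
Step 3: +2 fires, +2 burnt (F count now 2)
Step 4: +3 fires, +2 burnt (F count now 3)
Step 5: +4 fires, +3 burnt (F count now 4)
Step 6: +3 fires, +4 burnt (F count now 3)
Step 7: +0 fires, +3 burnt (F count now 0)
Fire out after step 7
Initially T: 17, now '.': 23
Total burnt (originally-T cells now '.'): 15

Answer: 15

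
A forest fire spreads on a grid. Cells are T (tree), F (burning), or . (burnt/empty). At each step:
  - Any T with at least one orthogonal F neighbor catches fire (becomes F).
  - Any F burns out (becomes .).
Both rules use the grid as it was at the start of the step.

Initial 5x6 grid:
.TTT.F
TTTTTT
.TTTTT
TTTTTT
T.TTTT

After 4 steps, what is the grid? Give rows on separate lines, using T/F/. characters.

Step 1: 1 trees catch fire, 1 burn out
  .TTT..
  TTTTTF
  .TTTTT
  TTTTTT
  T.TTTT
Step 2: 2 trees catch fire, 1 burn out
  .TTT..
  TTTTF.
  .TTTTF
  TTTTTT
  T.TTTT
Step 3: 3 trees catch fire, 2 burn out
  .TTT..
  TTTF..
  .TTTF.
  TTTTTF
  T.TTTT
Step 4: 5 trees catch fire, 3 burn out
  .TTF..
  TTF...
  .TTF..
  TTTTF.
  T.TTTF

.TTF..
TTF...
.TTF..
TTTTF.
T.TTTF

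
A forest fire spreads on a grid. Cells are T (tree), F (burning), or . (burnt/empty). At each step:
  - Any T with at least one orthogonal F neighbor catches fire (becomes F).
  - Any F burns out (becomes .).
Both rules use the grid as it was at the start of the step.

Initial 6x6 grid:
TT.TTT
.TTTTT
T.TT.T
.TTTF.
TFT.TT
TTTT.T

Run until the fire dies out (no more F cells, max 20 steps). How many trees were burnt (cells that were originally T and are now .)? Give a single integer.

Step 1: +6 fires, +2 burnt (F count now 6)
Step 2: +5 fires, +6 burnt (F count now 5)
Step 3: +4 fires, +5 burnt (F count now 4)
Step 4: +3 fires, +4 burnt (F count now 3)
Step 5: +3 fires, +3 burnt (F count now 3)
Step 6: +3 fires, +3 burnt (F count now 3)
Step 7: +1 fires, +3 burnt (F count now 1)
Step 8: +0 fires, +1 burnt (F count now 0)
Fire out after step 8
Initially T: 26, now '.': 35
Total burnt (originally-T cells now '.'): 25

Answer: 25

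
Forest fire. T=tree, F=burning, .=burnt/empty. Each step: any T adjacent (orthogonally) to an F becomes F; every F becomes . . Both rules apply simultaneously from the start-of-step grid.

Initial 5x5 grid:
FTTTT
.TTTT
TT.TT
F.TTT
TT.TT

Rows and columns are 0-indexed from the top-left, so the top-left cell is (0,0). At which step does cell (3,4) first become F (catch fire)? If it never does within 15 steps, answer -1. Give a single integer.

Step 1: cell (3,4)='T' (+3 fires, +2 burnt)
Step 2: cell (3,4)='T' (+4 fires, +3 burnt)
Step 3: cell (3,4)='T' (+2 fires, +4 burnt)
Step 4: cell (3,4)='T' (+2 fires, +2 burnt)
Step 5: cell (3,4)='T' (+2 fires, +2 burnt)
Step 6: cell (3,4)='T' (+2 fires, +2 burnt)
Step 7: cell (3,4)='F' (+3 fires, +2 burnt)
  -> target ignites at step 7
Step 8: cell (3,4)='.' (+1 fires, +3 burnt)
Step 9: cell (3,4)='.' (+0 fires, +1 burnt)
  fire out at step 9

7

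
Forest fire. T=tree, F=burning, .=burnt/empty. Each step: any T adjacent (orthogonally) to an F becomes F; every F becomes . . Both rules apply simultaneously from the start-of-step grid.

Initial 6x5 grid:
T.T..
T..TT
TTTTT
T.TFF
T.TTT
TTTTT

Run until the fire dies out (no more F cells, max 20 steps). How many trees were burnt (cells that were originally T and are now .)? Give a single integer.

Answer: 20

Derivation:
Step 1: +5 fires, +2 burnt (F count now 5)
Step 2: +6 fires, +5 burnt (F count now 6)
Step 3: +2 fires, +6 burnt (F count now 2)
Step 4: +2 fires, +2 burnt (F count now 2)
Step 5: +3 fires, +2 burnt (F count now 3)
Step 6: +2 fires, +3 burnt (F count now 2)
Step 7: +0 fires, +2 burnt (F count now 0)
Fire out after step 7
Initially T: 21, now '.': 29
Total burnt (originally-T cells now '.'): 20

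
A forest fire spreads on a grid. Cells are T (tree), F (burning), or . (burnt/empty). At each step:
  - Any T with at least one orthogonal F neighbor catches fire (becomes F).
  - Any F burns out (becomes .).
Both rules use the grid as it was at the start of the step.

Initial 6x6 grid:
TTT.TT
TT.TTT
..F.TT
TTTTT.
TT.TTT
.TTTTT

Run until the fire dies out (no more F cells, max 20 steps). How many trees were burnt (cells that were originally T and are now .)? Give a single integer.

Step 1: +1 fires, +1 burnt (F count now 1)
Step 2: +2 fires, +1 burnt (F count now 2)
Step 3: +4 fires, +2 burnt (F count now 4)
Step 4: +5 fires, +4 burnt (F count now 5)
Step 5: +5 fires, +5 burnt (F count now 5)
Step 6: +4 fires, +5 burnt (F count now 4)
Step 7: +1 fires, +4 burnt (F count now 1)
Step 8: +0 fires, +1 burnt (F count now 0)
Fire out after step 8
Initially T: 27, now '.': 31
Total burnt (originally-T cells now '.'): 22

Answer: 22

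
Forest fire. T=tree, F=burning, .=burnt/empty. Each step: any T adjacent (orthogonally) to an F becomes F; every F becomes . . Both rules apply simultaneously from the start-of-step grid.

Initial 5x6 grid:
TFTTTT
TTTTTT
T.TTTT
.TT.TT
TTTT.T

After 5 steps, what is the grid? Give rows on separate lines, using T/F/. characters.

Step 1: 3 trees catch fire, 1 burn out
  F.FTTT
  TFTTTT
  T.TTTT
  .TT.TT
  TTTT.T
Step 2: 3 trees catch fire, 3 burn out
  ...FTT
  F.FTTT
  T.TTTT
  .TT.TT
  TTTT.T
Step 3: 4 trees catch fire, 3 burn out
  ....FT
  ...FTT
  F.FTTT
  .TT.TT
  TTTT.T
Step 4: 4 trees catch fire, 4 burn out
  .....F
  ....FT
  ...FTT
  .TF.TT
  TTTT.T
Step 5: 4 trees catch fire, 4 burn out
  ......
  .....F
  ....FT
  .F..TT
  TTFT.T

......
.....F
....FT
.F..TT
TTFT.T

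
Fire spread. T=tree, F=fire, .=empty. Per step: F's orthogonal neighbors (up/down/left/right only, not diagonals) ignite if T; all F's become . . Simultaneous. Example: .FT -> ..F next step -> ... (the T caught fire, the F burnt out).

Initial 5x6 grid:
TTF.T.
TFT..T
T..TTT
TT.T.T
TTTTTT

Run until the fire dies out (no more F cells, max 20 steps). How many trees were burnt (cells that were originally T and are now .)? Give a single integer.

Step 1: +3 fires, +2 burnt (F count now 3)
Step 2: +2 fires, +3 burnt (F count now 2)
Step 3: +1 fires, +2 burnt (F count now 1)
Step 4: +2 fires, +1 burnt (F count now 2)
Step 5: +1 fires, +2 burnt (F count now 1)
Step 6: +1 fires, +1 burnt (F count now 1)
Step 7: +1 fires, +1 burnt (F count now 1)
Step 8: +2 fires, +1 burnt (F count now 2)
Step 9: +2 fires, +2 burnt (F count now 2)
Step 10: +2 fires, +2 burnt (F count now 2)
Step 11: +1 fires, +2 burnt (F count now 1)
Step 12: +1 fires, +1 burnt (F count now 1)
Step 13: +0 fires, +1 burnt (F count now 0)
Fire out after step 13
Initially T: 20, now '.': 29
Total burnt (originally-T cells now '.'): 19

Answer: 19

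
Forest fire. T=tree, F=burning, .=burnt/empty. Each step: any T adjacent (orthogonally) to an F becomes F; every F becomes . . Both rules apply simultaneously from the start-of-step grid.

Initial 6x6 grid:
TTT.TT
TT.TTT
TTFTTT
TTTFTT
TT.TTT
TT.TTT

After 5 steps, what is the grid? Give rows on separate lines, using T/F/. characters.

Step 1: 5 trees catch fire, 2 burn out
  TTT.TT
  TT.TTT
  TF.FTT
  TTF.FT
  TT.FTT
  TT.TTT
Step 2: 8 trees catch fire, 5 burn out
  TTT.TT
  TF.FTT
  F...FT
  TF...F
  TT..FT
  TT.FTT
Step 3: 8 trees catch fire, 8 burn out
  TFT.TT
  F...FT
  .....F
  F.....
  TF...F
  TT..FT
Step 4: 7 trees catch fire, 8 burn out
  F.F.FT
  .....F
  ......
  ......
  F.....
  TF...F
Step 5: 2 trees catch fire, 7 burn out
  .....F
  ......
  ......
  ......
  ......
  F.....

.....F
......
......
......
......
F.....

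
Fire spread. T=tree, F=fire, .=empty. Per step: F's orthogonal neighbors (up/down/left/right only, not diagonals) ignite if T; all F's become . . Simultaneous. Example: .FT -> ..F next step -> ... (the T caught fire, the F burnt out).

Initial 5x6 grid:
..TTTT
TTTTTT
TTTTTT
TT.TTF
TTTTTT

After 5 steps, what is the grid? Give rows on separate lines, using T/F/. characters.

Step 1: 3 trees catch fire, 1 burn out
  ..TTTT
  TTTTTT
  TTTTTF
  TT.TF.
  TTTTTF
Step 2: 4 trees catch fire, 3 burn out
  ..TTTT
  TTTTTF
  TTTTF.
  TT.F..
  TTTTF.
Step 3: 4 trees catch fire, 4 burn out
  ..TTTF
  TTTTF.
  TTTF..
  TT....
  TTTF..
Step 4: 4 trees catch fire, 4 burn out
  ..TTF.
  TTTF..
  TTF...
  TT....
  TTF...
Step 5: 4 trees catch fire, 4 burn out
  ..TF..
  TTF...
  TF....
  TT....
  TF....

..TF..
TTF...
TF....
TT....
TF....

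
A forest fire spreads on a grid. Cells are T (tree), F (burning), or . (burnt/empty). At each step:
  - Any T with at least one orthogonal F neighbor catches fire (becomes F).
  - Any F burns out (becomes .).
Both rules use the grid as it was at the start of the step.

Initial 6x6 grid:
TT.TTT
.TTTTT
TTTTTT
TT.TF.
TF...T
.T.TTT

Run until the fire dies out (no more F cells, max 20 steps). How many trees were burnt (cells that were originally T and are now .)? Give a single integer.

Answer: 21

Derivation:
Step 1: +5 fires, +2 burnt (F count now 5)
Step 2: +5 fires, +5 burnt (F count now 5)
Step 3: +6 fires, +5 burnt (F count now 6)
Step 4: +4 fires, +6 burnt (F count now 4)
Step 5: +1 fires, +4 burnt (F count now 1)
Step 6: +0 fires, +1 burnt (F count now 0)
Fire out after step 6
Initially T: 25, now '.': 32
Total burnt (originally-T cells now '.'): 21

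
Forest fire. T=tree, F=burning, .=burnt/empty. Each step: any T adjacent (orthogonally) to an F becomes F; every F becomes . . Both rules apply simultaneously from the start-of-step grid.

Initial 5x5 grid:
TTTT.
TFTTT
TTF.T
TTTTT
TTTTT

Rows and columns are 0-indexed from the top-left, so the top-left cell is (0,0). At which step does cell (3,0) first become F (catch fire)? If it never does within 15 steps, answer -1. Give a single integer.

Step 1: cell (3,0)='T' (+5 fires, +2 burnt)
Step 2: cell (3,0)='T' (+7 fires, +5 burnt)
Step 3: cell (3,0)='F' (+6 fires, +7 burnt)
  -> target ignites at step 3
Step 4: cell (3,0)='.' (+3 fires, +6 burnt)
Step 5: cell (3,0)='.' (+0 fires, +3 burnt)
  fire out at step 5

3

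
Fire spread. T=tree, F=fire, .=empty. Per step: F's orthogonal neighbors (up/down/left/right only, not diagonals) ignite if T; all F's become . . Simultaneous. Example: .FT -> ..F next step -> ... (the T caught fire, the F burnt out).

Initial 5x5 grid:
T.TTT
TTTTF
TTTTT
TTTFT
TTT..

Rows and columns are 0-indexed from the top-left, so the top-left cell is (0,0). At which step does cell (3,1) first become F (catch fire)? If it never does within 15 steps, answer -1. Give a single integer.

Step 1: cell (3,1)='T' (+6 fires, +2 burnt)
Step 2: cell (3,1)='F' (+5 fires, +6 burnt)
  -> target ignites at step 2
Step 3: cell (3,1)='.' (+5 fires, +5 burnt)
Step 4: cell (3,1)='.' (+3 fires, +5 burnt)
Step 5: cell (3,1)='.' (+1 fires, +3 burnt)
Step 6: cell (3,1)='.' (+0 fires, +1 burnt)
  fire out at step 6

2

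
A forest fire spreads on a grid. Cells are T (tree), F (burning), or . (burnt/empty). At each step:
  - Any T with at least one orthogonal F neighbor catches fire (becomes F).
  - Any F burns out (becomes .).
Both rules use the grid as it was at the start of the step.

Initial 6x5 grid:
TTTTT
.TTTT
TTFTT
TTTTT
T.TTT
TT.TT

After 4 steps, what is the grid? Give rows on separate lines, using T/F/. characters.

Step 1: 4 trees catch fire, 1 burn out
  TTTTT
  .TFTT
  TF.FT
  TTFTT
  T.TTT
  TT.TT
Step 2: 8 trees catch fire, 4 burn out
  TTFTT
  .F.FT
  F...F
  TF.FT
  T.FTT
  TT.TT
Step 3: 6 trees catch fire, 8 burn out
  TF.FT
  ....F
  .....
  F...F
  T..FT
  TT.TT
Step 4: 5 trees catch fire, 6 burn out
  F...F
  .....
  .....
  .....
  F...F
  TT.FT

F...F
.....
.....
.....
F...F
TT.FT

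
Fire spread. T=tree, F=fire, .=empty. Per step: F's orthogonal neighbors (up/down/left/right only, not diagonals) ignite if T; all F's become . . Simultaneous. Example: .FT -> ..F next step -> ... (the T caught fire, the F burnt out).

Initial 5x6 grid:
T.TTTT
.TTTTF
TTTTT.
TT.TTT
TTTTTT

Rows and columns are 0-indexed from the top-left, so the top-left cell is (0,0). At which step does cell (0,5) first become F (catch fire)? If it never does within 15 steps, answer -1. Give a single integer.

Step 1: cell (0,5)='F' (+2 fires, +1 burnt)
  -> target ignites at step 1
Step 2: cell (0,5)='.' (+3 fires, +2 burnt)
Step 3: cell (0,5)='.' (+4 fires, +3 burnt)
Step 4: cell (0,5)='.' (+6 fires, +4 burnt)
Step 5: cell (0,5)='.' (+3 fires, +6 burnt)
Step 6: cell (0,5)='.' (+3 fires, +3 burnt)
Step 7: cell (0,5)='.' (+2 fires, +3 burnt)
Step 8: cell (0,5)='.' (+1 fires, +2 burnt)
Step 9: cell (0,5)='.' (+0 fires, +1 burnt)
  fire out at step 9

1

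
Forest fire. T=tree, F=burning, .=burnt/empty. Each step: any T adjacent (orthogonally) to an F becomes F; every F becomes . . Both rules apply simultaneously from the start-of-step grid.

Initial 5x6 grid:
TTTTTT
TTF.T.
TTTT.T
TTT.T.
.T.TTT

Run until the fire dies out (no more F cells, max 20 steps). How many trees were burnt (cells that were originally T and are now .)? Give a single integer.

Answer: 17

Derivation:
Step 1: +3 fires, +1 burnt (F count now 3)
Step 2: +6 fires, +3 burnt (F count now 6)
Step 3: +4 fires, +6 burnt (F count now 4)
Step 4: +4 fires, +4 burnt (F count now 4)
Step 5: +0 fires, +4 burnt (F count now 0)
Fire out after step 5
Initially T: 22, now '.': 25
Total burnt (originally-T cells now '.'): 17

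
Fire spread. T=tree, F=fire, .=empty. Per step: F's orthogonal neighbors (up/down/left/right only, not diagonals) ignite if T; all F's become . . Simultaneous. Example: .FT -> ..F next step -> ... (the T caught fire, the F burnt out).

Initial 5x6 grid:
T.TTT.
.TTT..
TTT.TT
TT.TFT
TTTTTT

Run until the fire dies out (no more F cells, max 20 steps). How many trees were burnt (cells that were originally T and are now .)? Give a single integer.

Step 1: +4 fires, +1 burnt (F count now 4)
Step 2: +3 fires, +4 burnt (F count now 3)
Step 3: +1 fires, +3 burnt (F count now 1)
Step 4: +1 fires, +1 burnt (F count now 1)
Step 5: +2 fires, +1 burnt (F count now 2)
Step 6: +2 fires, +2 burnt (F count now 2)
Step 7: +3 fires, +2 burnt (F count now 3)
Step 8: +1 fires, +3 burnt (F count now 1)
Step 9: +2 fires, +1 burnt (F count now 2)
Step 10: +1 fires, +2 burnt (F count now 1)
Step 11: +1 fires, +1 burnt (F count now 1)
Step 12: +0 fires, +1 burnt (F count now 0)
Fire out after step 12
Initially T: 22, now '.': 29
Total burnt (originally-T cells now '.'): 21

Answer: 21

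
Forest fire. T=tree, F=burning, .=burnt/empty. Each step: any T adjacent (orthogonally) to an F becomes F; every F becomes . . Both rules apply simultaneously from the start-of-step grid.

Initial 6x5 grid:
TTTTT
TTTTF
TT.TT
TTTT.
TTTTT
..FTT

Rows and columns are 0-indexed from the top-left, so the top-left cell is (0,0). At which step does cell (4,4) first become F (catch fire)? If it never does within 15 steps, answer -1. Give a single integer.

Step 1: cell (4,4)='T' (+5 fires, +2 burnt)
Step 2: cell (4,4)='T' (+7 fires, +5 burnt)
Step 3: cell (4,4)='F' (+6 fires, +7 burnt)
  -> target ignites at step 3
Step 4: cell (4,4)='.' (+4 fires, +6 burnt)
Step 5: cell (4,4)='.' (+2 fires, +4 burnt)
Step 6: cell (4,4)='.' (+0 fires, +2 burnt)
  fire out at step 6

3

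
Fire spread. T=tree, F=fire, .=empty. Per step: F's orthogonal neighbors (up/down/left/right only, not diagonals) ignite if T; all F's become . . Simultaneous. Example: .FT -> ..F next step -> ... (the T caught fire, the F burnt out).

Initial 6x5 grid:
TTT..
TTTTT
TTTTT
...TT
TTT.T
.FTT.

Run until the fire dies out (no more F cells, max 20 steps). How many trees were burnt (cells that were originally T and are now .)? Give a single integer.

Step 1: +2 fires, +1 burnt (F count now 2)
Step 2: +3 fires, +2 burnt (F count now 3)
Step 3: +0 fires, +3 burnt (F count now 0)
Fire out after step 3
Initially T: 21, now '.': 14
Total burnt (originally-T cells now '.'): 5

Answer: 5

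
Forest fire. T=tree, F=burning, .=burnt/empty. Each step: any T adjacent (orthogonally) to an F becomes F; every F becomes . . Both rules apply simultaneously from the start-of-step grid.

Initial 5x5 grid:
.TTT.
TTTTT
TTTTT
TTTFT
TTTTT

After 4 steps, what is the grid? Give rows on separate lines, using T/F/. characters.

Step 1: 4 trees catch fire, 1 burn out
  .TTT.
  TTTTT
  TTTFT
  TTF.F
  TTTFT
Step 2: 6 trees catch fire, 4 burn out
  .TTT.
  TTTFT
  TTF.F
  TF...
  TTF.F
Step 3: 6 trees catch fire, 6 burn out
  .TTF.
  TTF.F
  TF...
  F....
  TF...
Step 4: 4 trees catch fire, 6 burn out
  .TF..
  TF...
  F....
  .....
  F....

.TF..
TF...
F....
.....
F....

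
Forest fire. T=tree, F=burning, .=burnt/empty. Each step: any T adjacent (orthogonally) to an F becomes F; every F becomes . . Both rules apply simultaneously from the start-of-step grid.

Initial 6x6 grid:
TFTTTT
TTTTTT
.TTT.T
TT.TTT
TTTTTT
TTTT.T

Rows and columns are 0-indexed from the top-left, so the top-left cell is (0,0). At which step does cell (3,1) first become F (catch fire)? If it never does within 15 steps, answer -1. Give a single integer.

Step 1: cell (3,1)='T' (+3 fires, +1 burnt)
Step 2: cell (3,1)='T' (+4 fires, +3 burnt)
Step 3: cell (3,1)='F' (+4 fires, +4 burnt)
  -> target ignites at step 3
Step 4: cell (3,1)='.' (+5 fires, +4 burnt)
Step 5: cell (3,1)='.' (+5 fires, +5 burnt)
Step 6: cell (3,1)='.' (+5 fires, +5 burnt)
Step 7: cell (3,1)='.' (+3 fires, +5 burnt)
Step 8: cell (3,1)='.' (+1 fires, +3 burnt)
Step 9: cell (3,1)='.' (+1 fires, +1 burnt)
Step 10: cell (3,1)='.' (+0 fires, +1 burnt)
  fire out at step 10

3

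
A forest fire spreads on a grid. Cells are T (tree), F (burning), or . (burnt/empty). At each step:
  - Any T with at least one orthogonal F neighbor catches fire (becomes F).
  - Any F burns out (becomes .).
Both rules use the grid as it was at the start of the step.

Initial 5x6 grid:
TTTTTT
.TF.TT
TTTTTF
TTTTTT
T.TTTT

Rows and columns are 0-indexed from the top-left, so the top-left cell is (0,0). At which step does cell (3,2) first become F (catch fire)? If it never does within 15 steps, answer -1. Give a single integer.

Step 1: cell (3,2)='T' (+6 fires, +2 burnt)
Step 2: cell (3,2)='F' (+9 fires, +6 burnt)
  -> target ignites at step 2
Step 3: cell (3,2)='.' (+7 fires, +9 burnt)
Step 4: cell (3,2)='.' (+2 fires, +7 burnt)
Step 5: cell (3,2)='.' (+1 fires, +2 burnt)
Step 6: cell (3,2)='.' (+0 fires, +1 burnt)
  fire out at step 6

2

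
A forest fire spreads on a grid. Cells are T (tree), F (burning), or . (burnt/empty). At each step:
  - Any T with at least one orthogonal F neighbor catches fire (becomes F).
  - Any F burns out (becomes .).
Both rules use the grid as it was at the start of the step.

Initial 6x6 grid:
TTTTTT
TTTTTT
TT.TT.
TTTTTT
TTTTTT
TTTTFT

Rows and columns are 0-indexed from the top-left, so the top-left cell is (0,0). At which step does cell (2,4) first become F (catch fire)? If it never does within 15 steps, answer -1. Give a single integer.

Step 1: cell (2,4)='T' (+3 fires, +1 burnt)
Step 2: cell (2,4)='T' (+4 fires, +3 burnt)
Step 3: cell (2,4)='F' (+5 fires, +4 burnt)
  -> target ignites at step 3
Step 4: cell (2,4)='.' (+5 fires, +5 burnt)
Step 5: cell (2,4)='.' (+5 fires, +5 burnt)
Step 6: cell (2,4)='.' (+5 fires, +5 burnt)
Step 7: cell (2,4)='.' (+3 fires, +5 burnt)
Step 8: cell (2,4)='.' (+2 fires, +3 burnt)
Step 9: cell (2,4)='.' (+1 fires, +2 burnt)
Step 10: cell (2,4)='.' (+0 fires, +1 burnt)
  fire out at step 10

3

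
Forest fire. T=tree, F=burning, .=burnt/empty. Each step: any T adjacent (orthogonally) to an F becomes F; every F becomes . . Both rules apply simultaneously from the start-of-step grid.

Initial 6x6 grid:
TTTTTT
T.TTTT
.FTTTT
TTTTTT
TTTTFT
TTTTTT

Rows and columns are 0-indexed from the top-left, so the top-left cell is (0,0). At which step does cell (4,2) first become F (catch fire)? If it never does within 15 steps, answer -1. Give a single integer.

Step 1: cell (4,2)='T' (+6 fires, +2 burnt)
Step 2: cell (4,2)='F' (+11 fires, +6 burnt)
  -> target ignites at step 2
Step 3: cell (4,2)='.' (+7 fires, +11 burnt)
Step 4: cell (4,2)='.' (+5 fires, +7 burnt)
Step 5: cell (4,2)='.' (+2 fires, +5 burnt)
Step 6: cell (4,2)='.' (+1 fires, +2 burnt)
Step 7: cell (4,2)='.' (+0 fires, +1 burnt)
  fire out at step 7

2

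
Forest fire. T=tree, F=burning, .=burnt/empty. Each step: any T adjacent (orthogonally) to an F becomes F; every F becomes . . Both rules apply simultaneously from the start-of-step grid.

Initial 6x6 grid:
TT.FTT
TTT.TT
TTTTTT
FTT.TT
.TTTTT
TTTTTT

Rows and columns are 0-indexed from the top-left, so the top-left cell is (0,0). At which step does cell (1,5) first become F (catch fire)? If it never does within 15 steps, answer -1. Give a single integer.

Step 1: cell (1,5)='T' (+3 fires, +2 burnt)
Step 2: cell (1,5)='T' (+6 fires, +3 burnt)
Step 3: cell (1,5)='F' (+7 fires, +6 burnt)
  -> target ignites at step 3
Step 4: cell (1,5)='.' (+8 fires, +7 burnt)
Step 5: cell (1,5)='.' (+3 fires, +8 burnt)
Step 6: cell (1,5)='.' (+2 fires, +3 burnt)
Step 7: cell (1,5)='.' (+1 fires, +2 burnt)
Step 8: cell (1,5)='.' (+0 fires, +1 burnt)
  fire out at step 8

3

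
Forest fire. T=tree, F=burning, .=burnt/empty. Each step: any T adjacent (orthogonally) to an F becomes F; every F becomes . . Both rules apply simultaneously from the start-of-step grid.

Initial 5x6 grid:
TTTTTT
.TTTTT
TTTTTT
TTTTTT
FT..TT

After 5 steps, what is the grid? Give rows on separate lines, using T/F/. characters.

Step 1: 2 trees catch fire, 1 burn out
  TTTTTT
  .TTTTT
  TTTTTT
  FTTTTT
  .F..TT
Step 2: 2 trees catch fire, 2 burn out
  TTTTTT
  .TTTTT
  FTTTTT
  .FTTTT
  ....TT
Step 3: 2 trees catch fire, 2 burn out
  TTTTTT
  .TTTTT
  .FTTTT
  ..FTTT
  ....TT
Step 4: 3 trees catch fire, 2 burn out
  TTTTTT
  .FTTTT
  ..FTTT
  ...FTT
  ....TT
Step 5: 4 trees catch fire, 3 burn out
  TFTTTT
  ..FTTT
  ...FTT
  ....FT
  ....TT

TFTTTT
..FTTT
...FTT
....FT
....TT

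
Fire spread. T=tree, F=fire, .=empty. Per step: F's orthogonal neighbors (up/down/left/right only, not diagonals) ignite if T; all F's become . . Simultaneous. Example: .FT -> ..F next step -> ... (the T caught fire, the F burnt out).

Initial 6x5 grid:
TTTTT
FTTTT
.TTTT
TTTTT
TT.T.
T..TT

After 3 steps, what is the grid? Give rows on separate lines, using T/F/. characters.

Step 1: 2 trees catch fire, 1 burn out
  FTTTT
  .FTTT
  .TTTT
  TTTTT
  TT.T.
  T..TT
Step 2: 3 trees catch fire, 2 burn out
  .FTTT
  ..FTT
  .FTTT
  TTTTT
  TT.T.
  T..TT
Step 3: 4 trees catch fire, 3 burn out
  ..FTT
  ...FT
  ..FTT
  TFTTT
  TT.T.
  T..TT

..FTT
...FT
..FTT
TFTTT
TT.T.
T..TT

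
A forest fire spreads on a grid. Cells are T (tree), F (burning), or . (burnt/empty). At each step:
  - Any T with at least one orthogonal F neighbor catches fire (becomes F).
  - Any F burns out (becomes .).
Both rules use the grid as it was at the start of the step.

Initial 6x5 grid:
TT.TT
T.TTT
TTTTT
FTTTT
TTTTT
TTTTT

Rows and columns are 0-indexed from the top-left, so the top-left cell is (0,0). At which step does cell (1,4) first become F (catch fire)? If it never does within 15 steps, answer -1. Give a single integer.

Step 1: cell (1,4)='T' (+3 fires, +1 burnt)
Step 2: cell (1,4)='T' (+5 fires, +3 burnt)
Step 3: cell (1,4)='T' (+5 fires, +5 burnt)
Step 4: cell (1,4)='T' (+6 fires, +5 burnt)
Step 5: cell (1,4)='T' (+4 fires, +6 burnt)
Step 6: cell (1,4)='F' (+3 fires, +4 burnt)
  -> target ignites at step 6
Step 7: cell (1,4)='.' (+1 fires, +3 burnt)
Step 8: cell (1,4)='.' (+0 fires, +1 burnt)
  fire out at step 8

6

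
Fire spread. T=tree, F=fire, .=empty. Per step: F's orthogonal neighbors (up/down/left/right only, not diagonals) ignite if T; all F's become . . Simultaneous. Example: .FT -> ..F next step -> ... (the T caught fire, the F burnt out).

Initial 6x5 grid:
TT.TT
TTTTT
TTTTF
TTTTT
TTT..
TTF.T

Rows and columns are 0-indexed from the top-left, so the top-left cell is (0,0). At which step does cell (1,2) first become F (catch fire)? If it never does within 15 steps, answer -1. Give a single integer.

Step 1: cell (1,2)='T' (+5 fires, +2 burnt)
Step 2: cell (1,2)='T' (+7 fires, +5 burnt)
Step 3: cell (1,2)='F' (+5 fires, +7 burnt)
  -> target ignites at step 3
Step 4: cell (1,2)='.' (+3 fires, +5 burnt)
Step 5: cell (1,2)='.' (+2 fires, +3 burnt)
Step 6: cell (1,2)='.' (+1 fires, +2 burnt)
Step 7: cell (1,2)='.' (+0 fires, +1 burnt)
  fire out at step 7

3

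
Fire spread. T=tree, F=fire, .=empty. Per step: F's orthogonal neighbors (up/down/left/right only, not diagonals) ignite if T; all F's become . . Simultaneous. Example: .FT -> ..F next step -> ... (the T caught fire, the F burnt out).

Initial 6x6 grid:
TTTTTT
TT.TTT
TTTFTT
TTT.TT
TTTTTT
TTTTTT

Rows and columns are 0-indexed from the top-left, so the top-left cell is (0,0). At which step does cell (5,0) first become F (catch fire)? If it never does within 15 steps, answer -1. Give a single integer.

Step 1: cell (5,0)='T' (+3 fires, +1 burnt)
Step 2: cell (5,0)='T' (+6 fires, +3 burnt)
Step 3: cell (5,0)='T' (+9 fires, +6 burnt)
Step 4: cell (5,0)='T' (+9 fires, +9 burnt)
Step 5: cell (5,0)='T' (+5 fires, +9 burnt)
Step 6: cell (5,0)='F' (+1 fires, +5 burnt)
  -> target ignites at step 6
Step 7: cell (5,0)='.' (+0 fires, +1 burnt)
  fire out at step 7

6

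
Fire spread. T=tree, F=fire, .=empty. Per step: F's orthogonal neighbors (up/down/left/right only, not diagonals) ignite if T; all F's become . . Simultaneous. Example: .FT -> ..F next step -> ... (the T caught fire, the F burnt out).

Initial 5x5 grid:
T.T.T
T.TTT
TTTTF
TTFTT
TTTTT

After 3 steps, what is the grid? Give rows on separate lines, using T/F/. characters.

Step 1: 7 trees catch fire, 2 burn out
  T.T.T
  T.TTF
  TTFF.
  TF.FF
  TTFTT
Step 2: 8 trees catch fire, 7 burn out
  T.T.F
  T.FF.
  TF...
  F....
  TF.FF
Step 3: 3 trees catch fire, 8 burn out
  T.F..
  T....
  F....
  .....
  F....

T.F..
T....
F....
.....
F....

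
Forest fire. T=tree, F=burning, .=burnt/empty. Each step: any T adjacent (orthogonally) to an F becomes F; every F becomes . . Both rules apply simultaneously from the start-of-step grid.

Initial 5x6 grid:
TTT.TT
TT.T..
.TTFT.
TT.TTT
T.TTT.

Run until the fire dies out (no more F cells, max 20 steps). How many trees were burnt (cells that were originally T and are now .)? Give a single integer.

Answer: 18

Derivation:
Step 1: +4 fires, +1 burnt (F count now 4)
Step 2: +3 fires, +4 burnt (F count now 3)
Step 3: +5 fires, +3 burnt (F count now 5)
Step 4: +3 fires, +5 burnt (F count now 3)
Step 5: +3 fires, +3 burnt (F count now 3)
Step 6: +0 fires, +3 burnt (F count now 0)
Fire out after step 6
Initially T: 20, now '.': 28
Total burnt (originally-T cells now '.'): 18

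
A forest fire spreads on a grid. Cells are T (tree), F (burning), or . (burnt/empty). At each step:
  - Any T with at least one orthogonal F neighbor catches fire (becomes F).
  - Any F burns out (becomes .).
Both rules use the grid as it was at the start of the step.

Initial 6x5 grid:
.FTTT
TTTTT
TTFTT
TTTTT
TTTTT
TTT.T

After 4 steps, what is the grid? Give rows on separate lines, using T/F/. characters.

Step 1: 6 trees catch fire, 2 burn out
  ..FTT
  TFFTT
  TF.FT
  TTFTT
  TTTTT
  TTT.T
Step 2: 8 trees catch fire, 6 burn out
  ...FT
  F..FT
  F...F
  TF.FT
  TTFTT
  TTT.T
Step 3: 7 trees catch fire, 8 burn out
  ....F
  ....F
  .....
  F...F
  TF.FT
  TTF.T
Step 4: 3 trees catch fire, 7 burn out
  .....
  .....
  .....
  .....
  F...F
  TF..T

.....
.....
.....
.....
F...F
TF..T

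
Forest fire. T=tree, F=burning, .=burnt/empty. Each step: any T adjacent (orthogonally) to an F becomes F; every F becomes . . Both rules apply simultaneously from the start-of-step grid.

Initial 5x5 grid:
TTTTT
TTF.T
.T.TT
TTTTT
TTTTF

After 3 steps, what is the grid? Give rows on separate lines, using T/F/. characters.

Step 1: 4 trees catch fire, 2 burn out
  TTFTT
  TF..T
  .T.TT
  TTTTF
  TTTF.
Step 2: 7 trees catch fire, 4 burn out
  TF.FT
  F...T
  .F.TF
  TTTF.
  TTF..
Step 3: 7 trees catch fire, 7 burn out
  F...F
  ....F
  ...F.
  TFF..
  TF...

F...F
....F
...F.
TFF..
TF...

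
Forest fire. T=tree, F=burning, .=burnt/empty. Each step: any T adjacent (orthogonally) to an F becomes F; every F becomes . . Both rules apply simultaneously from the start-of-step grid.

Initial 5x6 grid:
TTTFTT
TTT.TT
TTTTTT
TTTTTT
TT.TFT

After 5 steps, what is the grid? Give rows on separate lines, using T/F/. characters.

Step 1: 5 trees catch fire, 2 burn out
  TTF.FT
  TTT.TT
  TTTTTT
  TTTTFT
  TT.F.F
Step 2: 7 trees catch fire, 5 burn out
  TF...F
  TTF.FT
  TTTTFT
  TTTF.F
  TT....
Step 3: 7 trees catch fire, 7 burn out
  F.....
  TF...F
  TTFF.F
  TTF...
  TT....
Step 4: 3 trees catch fire, 7 burn out
  ......
  F.....
  TF....
  TF....
  TT....
Step 5: 3 trees catch fire, 3 burn out
  ......
  ......
  F.....
  F.....
  TF....

......
......
F.....
F.....
TF....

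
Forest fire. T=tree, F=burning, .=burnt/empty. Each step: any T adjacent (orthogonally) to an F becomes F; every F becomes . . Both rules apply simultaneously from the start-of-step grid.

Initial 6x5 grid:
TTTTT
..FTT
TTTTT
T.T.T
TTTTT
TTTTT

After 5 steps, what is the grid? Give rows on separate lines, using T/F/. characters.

Step 1: 3 trees catch fire, 1 burn out
  TTFTT
  ...FT
  TTFTT
  T.T.T
  TTTTT
  TTTTT
Step 2: 6 trees catch fire, 3 burn out
  TF.FT
  ....F
  TF.FT
  T.F.T
  TTTTT
  TTTTT
Step 3: 5 trees catch fire, 6 burn out
  F...F
  .....
  F...F
  T...T
  TTFTT
  TTTTT
Step 4: 5 trees catch fire, 5 burn out
  .....
  .....
  .....
  F...F
  TF.FT
  TTFTT
Step 5: 4 trees catch fire, 5 burn out
  .....
  .....
  .....
  .....
  F...F
  TF.FT

.....
.....
.....
.....
F...F
TF.FT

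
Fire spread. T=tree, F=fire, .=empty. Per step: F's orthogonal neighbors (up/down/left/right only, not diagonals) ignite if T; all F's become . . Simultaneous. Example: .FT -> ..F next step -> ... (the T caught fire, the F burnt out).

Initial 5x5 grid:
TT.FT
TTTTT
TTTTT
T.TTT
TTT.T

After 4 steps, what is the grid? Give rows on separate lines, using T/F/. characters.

Step 1: 2 trees catch fire, 1 burn out
  TT..F
  TTTFT
  TTTTT
  T.TTT
  TTT.T
Step 2: 3 trees catch fire, 2 burn out
  TT...
  TTF.F
  TTTFT
  T.TTT
  TTT.T
Step 3: 4 trees catch fire, 3 burn out
  TT...
  TF...
  TTF.F
  T.TFT
  TTT.T
Step 4: 5 trees catch fire, 4 burn out
  TF...
  F....
  TF...
  T.F.F
  TTT.T

TF...
F....
TF...
T.F.F
TTT.T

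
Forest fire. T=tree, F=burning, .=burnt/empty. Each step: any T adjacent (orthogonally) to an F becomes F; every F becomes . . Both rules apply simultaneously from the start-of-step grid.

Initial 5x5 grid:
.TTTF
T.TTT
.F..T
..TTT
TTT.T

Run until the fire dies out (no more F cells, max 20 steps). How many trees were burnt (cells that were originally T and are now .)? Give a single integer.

Answer: 14

Derivation:
Step 1: +2 fires, +2 burnt (F count now 2)
Step 2: +3 fires, +2 burnt (F count now 3)
Step 3: +3 fires, +3 burnt (F count now 3)
Step 4: +2 fires, +3 burnt (F count now 2)
Step 5: +1 fires, +2 burnt (F count now 1)
Step 6: +1 fires, +1 burnt (F count now 1)
Step 7: +1 fires, +1 burnt (F count now 1)
Step 8: +1 fires, +1 burnt (F count now 1)
Step 9: +0 fires, +1 burnt (F count now 0)
Fire out after step 9
Initially T: 15, now '.': 24
Total burnt (originally-T cells now '.'): 14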